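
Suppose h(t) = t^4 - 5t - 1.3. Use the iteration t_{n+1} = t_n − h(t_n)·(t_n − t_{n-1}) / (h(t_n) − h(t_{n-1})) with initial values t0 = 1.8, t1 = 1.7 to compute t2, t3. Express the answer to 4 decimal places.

1.7880, 1.7892

h(1.8) = 0.197600, h(1.7) = -1.447900
t2 = 1.700000 − (-1.447900)·(1.700000 − 1.800000) / (-1.447900 − 0.197600) = 1.700000 − (0.144790)/(-1.645500) = 1.787991
h(1.787991) = -0.019701
t3 = 1.787991 − (-0.019701)·(1.787991 − 1.700000) / (-0.019701 − (-1.447900)) = 1.787991 − (-0.001734)/(1.428199) = 1.789205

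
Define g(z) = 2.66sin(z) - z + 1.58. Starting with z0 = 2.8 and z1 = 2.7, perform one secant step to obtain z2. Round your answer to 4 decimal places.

2.7049

g(2.8) = -0.328932, g(2.7) = 0.016830
z2 = 2.700000 − 0.016830·(2.700000 − 2.800000) / (0.016830 − (-0.328932)) = 2.700000 − (-0.001683)/(0.345762) = 2.704868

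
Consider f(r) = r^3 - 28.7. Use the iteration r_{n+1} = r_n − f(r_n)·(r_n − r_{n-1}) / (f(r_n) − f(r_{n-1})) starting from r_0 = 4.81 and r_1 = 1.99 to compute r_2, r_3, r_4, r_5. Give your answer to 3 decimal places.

f(4.81) = 82.58464, f(1.99) = -20.81940
r_2 = 1.99000 − (-20.81940)·(1.99000 − 4.81000) / (-20.81940 − 82.58464) = 1.99000 − (58.71071)/(-103.40404) = 2.55778
f(2.55778) = -11.96640
r_3 = 2.55778 − (-11.96640)·(2.55778 − 1.99000) / (-11.96640 − (-20.81940)) = 2.55778 − (-6.79428)/(8.85300) = 3.32523
f(3.32523) = 8.06773
r_4 = 3.32523 − 8.06773·(3.32523 − 2.55778) / (8.06773 − (-11.96640)) = 3.32523 − (6.19162)/(20.03413) = 3.01618
f(3.01618) = -1.26075
r_5 = 3.01618 − (-1.26075)·(3.01618 − 3.32523) / (-1.26075 − 8.06773) = 3.01618 − (0.38964)/(-9.32848) = 3.05795

2.558, 3.325, 3.016, 3.058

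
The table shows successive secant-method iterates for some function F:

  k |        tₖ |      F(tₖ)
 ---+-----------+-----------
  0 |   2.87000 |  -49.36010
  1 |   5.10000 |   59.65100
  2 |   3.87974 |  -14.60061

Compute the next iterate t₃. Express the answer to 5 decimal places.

t₃ = 3.87974 − (-14.60061)·(3.87974 − 5.10000) / (-14.60061 − 59.65100)
   = 3.87974 − (17.8165404)/(-74.2516100) = 4.1196882

4.11969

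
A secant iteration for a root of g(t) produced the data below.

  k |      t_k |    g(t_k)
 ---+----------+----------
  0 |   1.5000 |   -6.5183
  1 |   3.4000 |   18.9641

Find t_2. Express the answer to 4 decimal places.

t_2 = 3.4000 − 18.9641·(3.4000 − 1.5000) / (18.9641 − (-6.5183))
   = 3.4000 − (36.031790)/(25.482400) = 1.986013

1.9860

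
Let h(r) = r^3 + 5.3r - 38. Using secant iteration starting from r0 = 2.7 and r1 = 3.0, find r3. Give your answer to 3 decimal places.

h(2.7) = -4.00700, h(3.0) = 4.90000
r2 = 3.00000 − 4.90000·(3.00000 − 2.70000) / (4.90000 − (-4.00700)) = 3.00000 − (1.47000)/(8.90700) = 2.83496
h(2.83496) = -0.19011
r3 = 2.83496 − (-0.19011)·(2.83496 − 3.00000) / (-0.19011 − 4.90000) = 2.83496 − (0.03137)/(-5.09011) = 2.84113

2.841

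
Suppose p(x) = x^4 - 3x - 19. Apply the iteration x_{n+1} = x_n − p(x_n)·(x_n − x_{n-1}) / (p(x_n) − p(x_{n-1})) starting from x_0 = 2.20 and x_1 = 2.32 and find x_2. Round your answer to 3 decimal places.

2.250

p(2.20) = -2.17440, p(2.32) = 3.01023
x_2 = 2.32000 − 3.01023·(2.32000 − 2.20000) / (3.01023 − (-2.17440)) = 2.32000 − (0.36123)/(5.18463) = 2.25033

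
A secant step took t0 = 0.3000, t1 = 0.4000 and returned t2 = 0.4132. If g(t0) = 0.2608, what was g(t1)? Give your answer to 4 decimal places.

0.0304

The secant line through (0.3000, 0.2608) and (0.4000, g(t1)) crosses zero at t2 = 0.4132.
So (0.3000, 0.2608), (0.4000, g(t1)), (0.4132, 0) are collinear:
g(t1) = 0.2608 · (0.4000 − 0.4132) / (0.3000 − 0.4132) = 0.2608 · (-0.013200)/(-0.113200) = 0.030411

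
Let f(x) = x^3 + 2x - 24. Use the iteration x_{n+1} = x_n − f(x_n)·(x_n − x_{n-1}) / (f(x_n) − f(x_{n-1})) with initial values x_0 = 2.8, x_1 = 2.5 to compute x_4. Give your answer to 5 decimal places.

2.65391

f(2.8) = 3.5520000, f(2.5) = -3.3750000
x_2 = 2.5000000 − (-3.3750000)·(2.5000000 − 2.8000000) / (-3.3750000 − 3.5520000) = 2.5000000 − (1.0125000)/(-6.9270000) = 2.6461672
f(2.6461672) = -0.1786720
x_3 = 2.6461672 − (-0.1786720)·(2.6461672 − 2.5000000) / (-0.1786720 − (-3.3750000)) = 2.6461672 − (-0.0261160)/(3.1963280) = 2.6543378
f(2.6543378) = 0.0098367
x_4 = 2.6543378 − 0.0098367·(2.6543378 − 2.6461672) / (0.0098367 − (-0.1786720)) = 2.6543378 − (0.0000804)/(0.1885087) = 2.6539114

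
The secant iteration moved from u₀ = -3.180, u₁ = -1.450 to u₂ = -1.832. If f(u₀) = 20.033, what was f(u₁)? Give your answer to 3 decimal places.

The secant line through (-3.180, 20.033) and (-1.450, f(u₁)) crosses zero at u₂ = -1.832.
So (-3.180, 20.033), (-1.450, f(u₁)), (-1.832, 0) are collinear:
f(u₁) = 20.033 · (-1.450 − (-1.832)) / (-3.180 − (-1.832)) = 20.033 · (0.38200)/(-1.34800) = -5.67701

-5.677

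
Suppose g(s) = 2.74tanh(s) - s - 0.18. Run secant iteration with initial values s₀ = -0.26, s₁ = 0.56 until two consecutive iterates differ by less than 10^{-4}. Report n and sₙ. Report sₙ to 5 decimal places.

g(-0.26) = -0.6167698, g(0.56) = 0.6518582
s₂ = 0.5600000 − 0.6518582·(0.8200000)/(1.2686279) = 0.1386600;  |Δ| = 0.4213400
g(0.1386600) = 0.0588521
s₃ = 0.1386600 − 0.0588521·(-0.4213400)/(-0.5930061) = 0.0968447;  |Δ| = 0.0418153
g(0.0968447) = -0.0123167
s₄ = 0.0968447 − (-0.0123167)·(-0.0418153)/(-0.0711688) = 0.1040814;  |Δ| = 0.0072367
g(0.1040814) = 0.0000763
s₅ = 0.1040814 − 0.0000763·(0.0072367)/(0.0123930) = 0.1040369;  |Δ| = 0.0000445
|s₅ − s₄| = 0.0000445 < 10^{-4}

n = 5, sₙ = 0.10404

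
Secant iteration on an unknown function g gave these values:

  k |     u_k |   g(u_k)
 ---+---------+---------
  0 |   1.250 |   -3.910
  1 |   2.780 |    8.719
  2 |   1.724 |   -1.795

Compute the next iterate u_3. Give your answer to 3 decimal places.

1.904

u_3 = 1.724 − (-1.795)·(1.724 − 2.780) / (-1.795 − 8.719)
   = 1.724 − (1.89552)/(-10.51400) = 1.90429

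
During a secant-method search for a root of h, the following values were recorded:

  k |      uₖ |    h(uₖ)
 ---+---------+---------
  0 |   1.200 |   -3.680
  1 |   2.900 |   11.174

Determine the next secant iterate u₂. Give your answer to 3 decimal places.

u₂ = 2.900 − 11.174·(2.900 − 1.200) / (11.174 − (-3.680))
   = 2.900 − (18.99580)/(14.85400) = 1.62117

1.621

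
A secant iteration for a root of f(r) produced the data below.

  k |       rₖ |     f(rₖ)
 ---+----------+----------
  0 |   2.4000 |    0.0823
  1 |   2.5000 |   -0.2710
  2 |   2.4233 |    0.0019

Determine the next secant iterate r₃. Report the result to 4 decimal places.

r₃ = 2.4233 − 0.0019·(2.4233 − 2.5000) / (0.0019 − (-0.2710))
   = 2.4233 − (-0.000146)/(0.272900) = 2.423834

2.4238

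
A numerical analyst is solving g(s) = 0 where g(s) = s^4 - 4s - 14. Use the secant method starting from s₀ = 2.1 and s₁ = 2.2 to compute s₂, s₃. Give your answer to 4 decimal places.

g(2.1) = -2.951900, g(2.2) = 0.625600
s₂ = 2.200000 − 0.625600·(2.200000 − 2.100000) / (0.625600 − (-2.951900)) = 2.200000 − (0.062560)/(3.577500) = 2.182513
g(2.182513) = -0.040428
s₃ = 2.182513 − (-0.040428)·(2.182513 − 2.200000) / (-0.040428 − 0.625600) = 2.182513 − (0.000707)/(-0.666028) = 2.183574

2.1825, 2.1836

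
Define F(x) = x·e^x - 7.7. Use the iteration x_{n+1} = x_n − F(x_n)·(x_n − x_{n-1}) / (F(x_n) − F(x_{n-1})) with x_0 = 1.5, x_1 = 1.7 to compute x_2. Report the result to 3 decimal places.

1.576

F(1.5) = -0.97747, F(1.7) = 1.60571
x_2 = 1.70000 − 1.60571·(1.70000 − 1.50000) / (1.60571 − (-0.97747)) = 1.70000 − (0.32114)/(2.58318) = 1.57568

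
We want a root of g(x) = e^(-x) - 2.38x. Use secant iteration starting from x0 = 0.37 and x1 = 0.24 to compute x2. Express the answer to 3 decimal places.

0.309

g(0.37) = -0.18987, g(0.24) = 0.21543
x2 = 0.24000 − 0.21543·(0.24000 − 0.37000) / (0.21543 − (-0.18987)) = 0.24000 − (-0.02801)/(0.40529) = 0.30910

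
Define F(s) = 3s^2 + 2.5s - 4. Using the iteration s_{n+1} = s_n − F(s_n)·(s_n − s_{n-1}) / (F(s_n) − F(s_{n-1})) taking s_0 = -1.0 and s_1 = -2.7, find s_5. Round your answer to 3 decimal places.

-1.644

F(-1.0) = -3.50000, F(-2.7) = 11.12000
s_2 = -2.70000 − 11.12000·(-2.70000 − (-1.00000)) / (11.12000 − (-3.50000)) = -2.70000 − (-18.90400)/(14.62000) = -1.40698
F(-1.40698) = -1.57869
s_3 = -1.40698 − (-1.57869)·(-1.40698 − (-2.70000)) / (-1.57869 − 11.12000) = -1.40698 − (-2.04128)/(-12.69869) = -1.56772
F(-1.56772) = -0.54603
s_4 = -1.56772 − (-0.54603)·(-1.56772 − (-1.40698)) / (-0.54603 − (-1.57869)) = -1.56772 − (0.08777)/(1.03266) = -1.65272
F(-1.65272) = 0.06266
s_5 = -1.65272 − 0.06266·(-1.65272 − (-1.56772)) / (0.06266 − (-0.54603)) = -1.65272 − (-0.00533)/(0.60869) = -1.64397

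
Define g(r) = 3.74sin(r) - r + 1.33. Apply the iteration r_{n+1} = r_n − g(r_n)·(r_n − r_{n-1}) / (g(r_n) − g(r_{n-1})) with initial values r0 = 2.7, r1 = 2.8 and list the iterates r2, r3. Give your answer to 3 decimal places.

2.751, 2.752

g(2.7) = 0.22840, g(2.8) = -0.21714
r2 = 2.80000 − (-0.21714)·(2.80000 − 2.70000) / (-0.21714 − 0.22840) = 2.80000 − (-0.02171)/(-0.44555) = 2.75126
g(2.75126) = 0.00178
r3 = 2.75126 − 0.00178·(2.75126 − 2.80000) / (0.00178 − (-0.21714)) = 2.75126 − (-0.00009)/(0.21893) = 2.75166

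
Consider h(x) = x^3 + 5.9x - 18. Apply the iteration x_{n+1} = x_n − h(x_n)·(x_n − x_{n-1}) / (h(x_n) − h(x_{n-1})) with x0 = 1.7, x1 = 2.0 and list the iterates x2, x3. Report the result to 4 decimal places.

1.8888, 1.8956

h(1.7) = -3.057000, h(2.0) = 1.800000
x2 = 2.000000 − 1.800000·(2.000000 − 1.700000) / (1.800000 − (-3.057000)) = 2.000000 − (0.540000)/(4.857000) = 1.888820
h(1.888820) = -0.117326
x3 = 1.888820 − (-0.117326)·(1.888820 − 2.000000) / (-0.117326 − 1.800000) = 1.888820 − (0.013044)/(-1.917326) = 1.895624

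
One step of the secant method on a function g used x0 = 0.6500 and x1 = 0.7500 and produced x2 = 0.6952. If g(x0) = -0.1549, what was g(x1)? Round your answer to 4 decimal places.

The secant line through (0.6500, -0.1549) and (0.7500, g(x1)) crosses zero at x2 = 0.6952.
So (0.6500, -0.1549), (0.7500, g(x1)), (0.6952, 0) are collinear:
g(x1) = -0.1549 · (0.7500 − 0.6952) / (0.6500 − 0.6952) = -0.1549 · (0.054800)/(-0.045200) = 0.187799

0.1878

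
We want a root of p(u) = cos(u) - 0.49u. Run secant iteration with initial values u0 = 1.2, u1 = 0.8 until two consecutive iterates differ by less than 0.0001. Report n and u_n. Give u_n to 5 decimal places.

n = 5, u_n = 1.03750

p(1.2) = -0.2256422, p(0.8) = 0.3047067
u2 = 0.8000000 − 0.3047067·(-0.4000000)/(0.5303490) = 1.0298160;  |Δ| = 0.2298160
p(1.0298160) = 0.0103667
u3 = 1.0298160 − 0.0103667·(0.2298160)/(-0.2943400) = 1.0379102;  |Δ| = 0.0080942
p(1.0379102) = -0.0005546
u4 = 1.0379102 − (-0.0005546)·(0.0080942)/(-0.0109213) = 1.0374992;  |Δ| = 0.0004110
p(1.0374992) = 0.0000008
u5 = 1.0374992 − 0.0000008·(-0.0004110)/(0.0005554) = 1.0374998;  |Δ| = 0.0000006
|u5 − u4| = 0.0000006 < 0.0001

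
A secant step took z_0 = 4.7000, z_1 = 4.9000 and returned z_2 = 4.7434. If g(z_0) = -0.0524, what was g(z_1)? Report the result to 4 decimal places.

0.1891

The secant line through (4.7000, -0.0524) and (4.9000, g(z_1)) crosses zero at z_2 = 4.7434.
So (4.7000, -0.0524), (4.9000, g(z_1)), (4.7434, 0) are collinear:
g(z_1) = -0.0524 · (4.9000 − 4.7434) / (4.7000 − 4.7434) = -0.0524 · (0.156600)/(-0.043400) = 0.189075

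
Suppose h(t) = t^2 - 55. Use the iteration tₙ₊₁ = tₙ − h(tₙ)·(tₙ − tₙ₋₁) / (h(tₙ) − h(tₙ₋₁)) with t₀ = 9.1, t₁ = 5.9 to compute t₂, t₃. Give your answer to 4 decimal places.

h(9.1) = 27.810000, h(5.9) = -20.190000
t₂ = 5.900000 − (-20.190000)·(5.900000 − 9.100000) / (-20.190000 − 27.810000) = 5.900000 − (64.608000)/(-48.000000) = 7.246000
h(7.246000) = -2.495484
t₃ = 7.246000 − (-2.495484)·(7.246000 − 5.900000) / (-2.495484 − (-20.190000)) = 7.246000 − (-3.358921)/(17.694516) = 7.435828

7.2460, 7.4358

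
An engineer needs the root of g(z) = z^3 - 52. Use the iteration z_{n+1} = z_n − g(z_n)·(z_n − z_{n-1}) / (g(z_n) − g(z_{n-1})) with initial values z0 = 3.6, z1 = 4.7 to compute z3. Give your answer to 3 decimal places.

g(3.6) = -5.34400, g(4.7) = 51.82300
z2 = 4.70000 − 51.82300·(4.70000 − 3.60000) / (51.82300 − (-5.34400)) = 4.70000 − (57.00530)/(57.16700) = 3.70283
g(3.70283) = -1.23074
z3 = 3.70283 − (-1.23074)·(3.70283 − 4.70000) / (-1.23074 − 51.82300) = 3.70283 − (1.22726)/(-53.05374) = 3.72596

3.726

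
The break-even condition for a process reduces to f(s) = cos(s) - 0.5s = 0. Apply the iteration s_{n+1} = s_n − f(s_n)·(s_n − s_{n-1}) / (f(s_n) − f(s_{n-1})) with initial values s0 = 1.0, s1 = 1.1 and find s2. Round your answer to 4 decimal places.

1.0295

f(1.0) = 0.040302, f(1.1) = -0.096404
s2 = 1.100000 − (-0.096404)·(1.100000 − 1.000000) / (-0.096404 − 0.040302) = 1.100000 − (-0.009640)/(-0.136706) = 1.029481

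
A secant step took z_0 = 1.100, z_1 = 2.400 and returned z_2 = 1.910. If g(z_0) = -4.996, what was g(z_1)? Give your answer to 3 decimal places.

3.022

The secant line through (1.100, -4.996) and (2.400, g(z_1)) crosses zero at z_2 = 1.910.
So (1.100, -4.996), (2.400, g(z_1)), (1.910, 0) are collinear:
g(z_1) = -4.996 · (2.400 − 1.910) / (1.100 − 1.910) = -4.996 · (0.49000)/(-0.81000) = 3.02227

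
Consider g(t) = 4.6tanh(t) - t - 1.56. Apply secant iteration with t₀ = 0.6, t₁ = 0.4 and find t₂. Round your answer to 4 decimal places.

0.4812

g(0.6) = 0.310428, g(0.4) = -0.212235
t₂ = 0.400000 − (-0.212235)·(0.400000 − 0.600000) / (-0.212235 − 0.310428) = 0.400000 − (0.042447)/(-0.522663) = 0.481213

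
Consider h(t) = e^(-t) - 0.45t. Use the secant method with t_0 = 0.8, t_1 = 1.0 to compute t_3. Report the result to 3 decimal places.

0.902

h(0.8) = 0.08933, h(1.0) = -0.08212
t_2 = 1.00000 − (-0.08212)·(1.00000 − 0.80000) / (-0.08212 − 0.08933) = 1.00000 − (-0.01642)/(-0.17145) = 0.90420
h(0.90420) = -0.00203
t_3 = 0.90420 − (-0.00203)·(0.90420 − 1.00000) / (-0.00203 − (-0.08212)) = 0.90420 − (0.00019)/(0.08009) = 0.90178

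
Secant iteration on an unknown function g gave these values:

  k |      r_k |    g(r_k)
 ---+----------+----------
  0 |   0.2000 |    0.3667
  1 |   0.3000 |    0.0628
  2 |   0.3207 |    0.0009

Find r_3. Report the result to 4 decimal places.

r_3 = 0.3207 − 0.0009·(0.3207 − 0.3000) / (0.0009 − 0.0628)
   = 0.3207 − (0.000019)/(-0.061900) = 0.321001

0.3210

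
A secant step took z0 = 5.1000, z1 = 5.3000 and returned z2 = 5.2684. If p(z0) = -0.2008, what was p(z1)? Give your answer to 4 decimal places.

0.0377

The secant line through (5.1000, -0.2008) and (5.3000, p(z1)) crosses zero at z2 = 5.2684.
So (5.1000, -0.2008), (5.3000, p(z1)), (5.2684, 0) are collinear:
p(z1) = -0.2008 · (5.3000 − 5.2684) / (5.1000 − 5.2684) = -0.2008 · (0.031600)/(-0.168400) = 0.037680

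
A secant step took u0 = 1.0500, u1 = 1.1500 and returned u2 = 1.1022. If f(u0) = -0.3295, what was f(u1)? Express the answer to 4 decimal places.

The secant line through (1.0500, -0.3295) and (1.1500, f(u1)) crosses zero at u2 = 1.1022.
So (1.0500, -0.3295), (1.1500, f(u1)), (1.1022, 0) are collinear:
f(u1) = -0.3295 · (1.1500 − 1.1022) / (1.0500 − 1.1022) = -0.3295 · (0.047800)/(-0.052200) = 0.301726

0.3017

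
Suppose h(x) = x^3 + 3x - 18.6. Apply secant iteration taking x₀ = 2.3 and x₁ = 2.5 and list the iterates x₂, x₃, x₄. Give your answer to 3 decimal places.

2.277, 2.275, 2.275

h(2.3) = 0.46700, h(2.5) = 4.52500
x₂ = 2.50000 − 4.52500·(2.50000 − 2.30000) / (4.52500 − 0.46700) = 2.50000 − (0.90500)/(4.05800) = 2.27698
h(2.27698) = 0.03633
x₃ = 2.27698 − 0.03633·(2.27698 − 2.50000) / (0.03633 − 4.52500) = 2.27698 − (-0.00810)/(-4.48867) = 2.27518
h(2.27518) = 0.00286
x₄ = 2.27518 − 0.00286·(2.27518 − 2.27698) / (0.00286 − 0.03633) = 2.27518 − (-0.00001)/(-0.03346) = 2.27502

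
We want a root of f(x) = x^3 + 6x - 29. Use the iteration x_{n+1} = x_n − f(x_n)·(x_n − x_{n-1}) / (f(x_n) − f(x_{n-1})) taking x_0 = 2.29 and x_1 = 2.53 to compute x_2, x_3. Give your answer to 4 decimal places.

2.4287, 2.4329

f(2.29) = -3.251011, f(2.53) = 2.374277
x_2 = 2.530000 − 2.374277·(2.530000 − 2.290000) / (2.374277 − (-3.251011)) = 2.530000 − (0.569826)/(5.625288) = 2.428703
f(2.428703) = -0.101846
x_3 = 2.428703 − (-0.101846)·(2.428703 − 2.530000) / (-0.101846 − 2.374277) = 2.428703 − (0.010317)/(-2.476123) = 2.432869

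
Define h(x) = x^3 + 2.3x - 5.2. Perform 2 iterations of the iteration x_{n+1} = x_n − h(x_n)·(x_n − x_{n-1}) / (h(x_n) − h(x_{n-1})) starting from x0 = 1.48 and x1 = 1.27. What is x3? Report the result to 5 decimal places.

h(1.48) = 1.4457920, h(1.27) = -0.2306170
x2 = 1.2700000 − (-0.2306170)·(1.2700000 − 1.4800000) / (-0.2306170 − 1.4457920) = 1.2700000 − (0.0484296)/(-1.6764090) = 1.2988889
h(1.2988889) = -0.0211842
x3 = 1.2988889 − (-0.0211842)·(1.2988889 − 1.2700000) / (-0.0211842 − (-0.2306170)) = 1.2988889 − (-0.0006120)/(0.2094328) = 1.3018110

1.30181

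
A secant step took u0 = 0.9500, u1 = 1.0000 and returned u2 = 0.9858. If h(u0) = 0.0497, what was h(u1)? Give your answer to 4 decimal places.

The secant line through (0.9500, 0.0497) and (1.0000, h(u1)) crosses zero at u2 = 0.9858.
So (0.9500, 0.0497), (1.0000, h(u1)), (0.9858, 0) are collinear:
h(u1) = 0.0497 · (1.0000 − 0.9858) / (0.9500 − 0.9858) = 0.0497 · (0.014200)/(-0.035800) = -0.019713

-0.0197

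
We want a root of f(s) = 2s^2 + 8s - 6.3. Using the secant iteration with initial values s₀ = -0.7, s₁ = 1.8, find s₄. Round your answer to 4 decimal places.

0.6773

f(-0.7) = -10.920000, f(1.8) = 14.580000
s₂ = 1.800000 − 14.580000·(1.800000 − (-0.700000)) / (14.580000 − (-10.920000)) = 1.800000 − (36.450000)/(25.500000) = 0.370588
f(0.370588) = -3.060623
s₃ = 0.370588 − (-3.060623)·(0.370588 − 1.800000) / (-3.060623 − 14.580000) = 0.370588 − (4.374890)/(-17.640623) = 0.618589
f(0.618589) = -0.585982
s₄ = 0.618589 − (-0.585982)·(0.618589 − 0.370588) / (-0.585982 − (-3.060623)) = 0.618589 − (-0.145324)/(2.474641) = 0.677314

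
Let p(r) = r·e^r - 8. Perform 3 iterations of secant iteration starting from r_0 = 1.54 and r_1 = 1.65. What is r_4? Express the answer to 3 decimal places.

p(1.54) = -0.81653, p(1.65) = 0.59152
r_2 = 1.65000 − 0.59152·(1.65000 − 1.54000) / (0.59152 − (-0.81653)) = 1.65000 − (0.06507)/(1.40805) = 1.60379
p(1.60379) = -0.02622
r_3 = 1.60379 − (-0.02622)·(1.60379 − 1.65000) / (-0.02622 − 0.59152) = 1.60379 − (0.00121)/(-0.61774) = 1.60575
p(1.60575) = -0.00079
r_4 = 1.60575 − (-0.00079)·(1.60575 − 1.60379) / (-0.00079 − (-0.02622)) = 1.60575 − (0.00000)/(0.02543) = 1.60581

1.606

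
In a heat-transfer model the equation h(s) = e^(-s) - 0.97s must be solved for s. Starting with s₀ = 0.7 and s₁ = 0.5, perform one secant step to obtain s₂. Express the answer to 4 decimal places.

h(0.7) = -0.182415, h(0.5) = 0.121531
s₂ = 0.500000 − 0.121531·(0.500000 − 0.700000) / (0.121531 − (-0.182415)) = 0.500000 − (-0.024306)/(0.303945) = 0.579969

0.5800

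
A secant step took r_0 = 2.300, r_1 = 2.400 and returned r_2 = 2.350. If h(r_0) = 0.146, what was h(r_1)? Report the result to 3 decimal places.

The secant line through (2.300, 0.146) and (2.400, h(r_1)) crosses zero at r_2 = 2.350.
So (2.300, 0.146), (2.400, h(r_1)), (2.350, 0) are collinear:
h(r_1) = 0.146 · (2.400 − 2.350) / (2.300 − 2.350) = 0.146 · (0.05000)/(-0.05000) = -0.14600

-0.146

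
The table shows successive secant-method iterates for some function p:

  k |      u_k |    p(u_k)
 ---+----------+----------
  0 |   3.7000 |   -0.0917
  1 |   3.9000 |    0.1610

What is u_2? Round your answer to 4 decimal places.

u_2 = 3.9000 − 0.1610·(3.9000 − 3.7000) / (0.1610 − (-0.0917))
   = 3.9000 − (0.032200)/(0.252700) = 3.772576

3.7726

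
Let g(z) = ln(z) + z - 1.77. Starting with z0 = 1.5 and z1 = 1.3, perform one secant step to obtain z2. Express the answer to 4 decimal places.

g(1.5) = 0.135465, g(1.3) = -0.207636
z2 = 1.300000 − (-0.207636)·(1.300000 − 1.500000) / (-0.207636 − 0.135465) = 1.300000 − (0.041527)/(-0.343101) = 1.421035

1.4210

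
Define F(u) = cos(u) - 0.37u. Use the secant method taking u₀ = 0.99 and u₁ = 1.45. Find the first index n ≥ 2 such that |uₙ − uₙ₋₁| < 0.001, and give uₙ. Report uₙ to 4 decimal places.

n = 4, uₙ = 1.1367

F(0.99) = 0.182390, F(1.45) = -0.415997
u₂ = 1.450000 − (-0.415997)·(0.460000)/(-0.598387) = 1.130209;  |Δ| = 0.319791
F(1.130209) = 0.008293
u₃ = 1.130209 − 0.008293·(-0.319791)/(0.424291) = 1.136460;  |Δ| = 0.006251
F(1.136460) = 0.000318
u₄ = 1.136460 − 0.000318·(0.006251)/(-0.007975) = 1.136709;  |Δ| = 0.000250
|u₄ − u₃| = 0.000250 < 0.001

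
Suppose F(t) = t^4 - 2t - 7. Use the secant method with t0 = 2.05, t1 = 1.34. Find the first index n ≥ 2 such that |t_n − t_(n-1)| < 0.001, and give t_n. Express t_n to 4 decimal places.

F(2.05) = 6.561006, F(1.34) = -6.455821
t2 = 1.340000 − (-6.455821)·(-0.710000)/(-13.016827) = 1.692131;  |Δ| = 0.352131
F(1.692131) = -2.185727
t3 = 1.692131 − (-2.185727)·(0.352131)/(4.270093) = 1.872376;  |Δ| = 0.180245
F(1.872376) = 1.545834
t4 = 1.872376 − 1.545834·(0.180245)/(3.731561) = 1.797708;  |Δ| = 0.074668
F(1.797708) = -0.151178
t5 = 1.797708 − (-0.151178)·(-0.074668)/(-1.697011) = 1.804360;  |Δ| = 0.006652
F(1.804360) = -0.009040
t6 = 1.804360 − (-0.009040)·(0.006652)/(0.142137) = 1.804783;  |Δ| = 0.000423
|t6 − t5| = 0.000423 < 0.001

n = 6, t_n = 1.8048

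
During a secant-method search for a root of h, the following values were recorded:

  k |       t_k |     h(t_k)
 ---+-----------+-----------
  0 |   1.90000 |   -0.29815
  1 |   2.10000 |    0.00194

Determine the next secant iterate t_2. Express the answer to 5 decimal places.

t_2 = 2.10000 − 0.00194·(2.10000 − 1.90000) / (0.00194 − (-0.29815))
   = 2.10000 − (0.0003880)/(0.3000900) = 2.0987071

2.09871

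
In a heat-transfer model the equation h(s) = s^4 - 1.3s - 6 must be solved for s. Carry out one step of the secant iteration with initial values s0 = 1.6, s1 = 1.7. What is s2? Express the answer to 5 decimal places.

1.69148

h(1.6) = -1.5264000, h(1.7) = 0.1421000
s2 = 1.7000000 − 0.1421000·(1.7000000 − 1.6000000) / (0.1421000 − (-1.5264000)) = 1.7000000 − (0.0142100)/(1.6685000) = 1.6914834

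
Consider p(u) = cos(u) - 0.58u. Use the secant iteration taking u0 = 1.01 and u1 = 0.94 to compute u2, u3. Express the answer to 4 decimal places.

p(1.01) = -0.053939, p(0.94) = 0.044588
u2 = 0.940000 − 0.044588·(0.940000 − 1.010000) / (0.044588 − (-0.053939)) = 0.940000 − (-0.003121)/(0.098527) = 0.971678
p(0.971678) = 0.000341
u3 = 0.971678 − 0.000341·(0.971678 − 0.940000) / (0.000341 − 0.044588) = 0.971678 − (0.000011)/(-0.044247) = 0.971922

0.9717, 0.9719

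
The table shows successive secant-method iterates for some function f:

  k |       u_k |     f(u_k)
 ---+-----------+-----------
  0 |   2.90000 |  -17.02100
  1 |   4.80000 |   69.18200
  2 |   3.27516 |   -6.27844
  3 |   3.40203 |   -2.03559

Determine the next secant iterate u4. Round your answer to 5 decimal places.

u4 = 3.40203 − (-2.03559)·(3.40203 − 3.27516) / (-2.03559 − (-6.27844))
   = 3.40203 − (-0.2582553)/(4.2428500) = 3.4628984

3.46290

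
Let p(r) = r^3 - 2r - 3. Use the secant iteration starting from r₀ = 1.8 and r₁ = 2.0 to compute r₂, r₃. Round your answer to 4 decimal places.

1.8869, 1.8929

p(1.8) = -0.768000, p(2.0) = 1.000000
r₂ = 2.000000 − 1.000000·(2.000000 − 1.800000) / (1.000000 − (-0.768000)) = 2.000000 − (0.200000)/(1.768000) = 1.886878
p(1.886878) = -0.055890
r₃ = 1.886878 − (-0.055890)·(1.886878 − 2.000000) / (-0.055890 − 1.000000) = 1.886878 − (0.006322)/(-1.055890) = 1.892866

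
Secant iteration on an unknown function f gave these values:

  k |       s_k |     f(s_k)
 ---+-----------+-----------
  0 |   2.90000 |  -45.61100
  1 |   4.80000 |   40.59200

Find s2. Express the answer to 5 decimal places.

s2 = 4.80000 − 40.59200·(4.80000 − 2.90000) / (40.59200 − (-45.61100))
   = 4.80000 − (77.1248000)/(86.2030000) = 3.9053119

3.90531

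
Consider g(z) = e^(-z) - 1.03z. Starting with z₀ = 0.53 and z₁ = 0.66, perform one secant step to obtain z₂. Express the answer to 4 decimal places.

g(0.53) = 0.042705, g(0.66) = -0.162949
z₂ = 0.660000 − (-0.162949)·(0.660000 − 0.530000) / (-0.162949 − 0.042705) = 0.660000 − (-0.021183)/(-0.205654) = 0.556995

0.5570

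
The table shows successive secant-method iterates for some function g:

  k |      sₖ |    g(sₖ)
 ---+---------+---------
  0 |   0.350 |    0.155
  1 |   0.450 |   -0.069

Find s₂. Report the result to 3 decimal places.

0.419

s₂ = 0.450 − (-0.069)·(0.450 − 0.350) / (-0.069 − 0.155)
   = 0.450 − (-0.00690)/(-0.22400) = 0.41920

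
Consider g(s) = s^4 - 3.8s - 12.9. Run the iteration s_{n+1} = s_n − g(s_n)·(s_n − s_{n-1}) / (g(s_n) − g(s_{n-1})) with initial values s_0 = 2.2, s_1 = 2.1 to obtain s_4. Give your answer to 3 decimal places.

g(2.2) = 2.16560, g(2.1) = -1.43190
s_2 = 2.10000 − (-1.43190)·(2.10000 − 2.20000) / (-1.43190 − 2.16560) = 2.10000 − (0.14319)/(-3.59750) = 2.13980
g(2.13980) = -0.06625
s_3 = 2.13980 − (-0.06625)·(2.13980 − 2.10000) / (-0.06625 − (-1.43190)) = 2.13980 − (-0.00264)/(1.36565) = 2.14173
g(2.14173) = 0.00219
s_4 = 2.14173 − 0.00219·(2.14173 − 2.13980) / (0.00219 − (-0.06625)) = 2.14173 − (0.00000)/(0.06844) = 2.14167

2.142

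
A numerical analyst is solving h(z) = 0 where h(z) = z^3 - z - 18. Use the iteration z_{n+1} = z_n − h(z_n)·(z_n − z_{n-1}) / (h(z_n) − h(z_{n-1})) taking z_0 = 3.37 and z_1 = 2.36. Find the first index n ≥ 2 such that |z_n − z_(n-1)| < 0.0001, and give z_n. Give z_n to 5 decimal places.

h(3.37) = 16.9027530, h(2.36) = -7.2157440
z_2 = 2.3600000 − (-7.2157440)·(-1.0100000)/(-24.1184970) = 2.6621706;  |Δ| = 0.3021706
h(2.6621706) = -1.7949615
z_3 = 2.6621706 − (-1.7949615)·(0.3021706)/(5.4207825) = 2.7622272;  |Δ| = 0.1000565
h(2.7622272) = 0.3132866
z_4 = 2.7622272 − 0.3132866·(0.1000565)/(2.1082481) = 2.7473587;  |Δ| = 0.0148684
h(2.7473587) = -0.0103505
z_5 = 2.7473587 − (-0.0103505)·(-0.0148684)/(-0.3236371) = 2.7478342;  |Δ| = 0.0004755
h(2.7478342) = -0.0000565
z_6 = 2.7478342 − (-0.0000565)·(0.0004755)/(0.0102939) = 2.7478368;  |Δ| = 0.0000026
|z_6 − z_5| = 0.0000026 < 0.0001

n = 6, z_n = 2.74784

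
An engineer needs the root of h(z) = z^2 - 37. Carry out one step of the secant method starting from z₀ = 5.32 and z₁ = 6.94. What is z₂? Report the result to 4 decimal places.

6.0294

h(5.32) = -8.697600, h(6.94) = 11.163600
z₂ = 6.940000 − 11.163600·(6.940000 − 5.320000) / (11.163600 − (-8.697600)) = 6.940000 − (18.085032)/(19.861200) = 6.029429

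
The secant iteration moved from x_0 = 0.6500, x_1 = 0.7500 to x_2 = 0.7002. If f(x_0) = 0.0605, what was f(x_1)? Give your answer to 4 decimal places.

-0.0600

The secant line through (0.6500, 0.0605) and (0.7500, f(x_1)) crosses zero at x_2 = 0.7002.
So (0.6500, 0.0605), (0.7500, f(x_1)), (0.7002, 0) are collinear:
f(x_1) = 0.0605 · (0.7500 − 0.7002) / (0.6500 − 0.7002) = 0.0605 · (0.049800)/(-0.050200) = -0.060018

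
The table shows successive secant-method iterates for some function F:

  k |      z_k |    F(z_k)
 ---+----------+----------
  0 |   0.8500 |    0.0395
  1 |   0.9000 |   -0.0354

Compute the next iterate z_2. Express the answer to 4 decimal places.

z_2 = 0.9000 − (-0.0354)·(0.9000 − 0.8500) / (-0.0354 − 0.0395)
   = 0.9000 − (-0.001770)/(-0.074900) = 0.876368

0.8764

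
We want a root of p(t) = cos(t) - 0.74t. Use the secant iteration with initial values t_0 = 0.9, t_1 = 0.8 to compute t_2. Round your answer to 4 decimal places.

p(0.9) = -0.044390, p(0.8) = 0.104707
t_2 = 0.800000 − 0.104707·(0.800000 − 0.900000) / (0.104707 − (-0.044390)) = 0.800000 − (-0.010471)/(0.149097) = 0.870227

0.8702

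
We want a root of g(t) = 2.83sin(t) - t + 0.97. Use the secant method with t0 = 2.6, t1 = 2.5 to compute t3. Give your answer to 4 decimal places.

g(2.6) = -0.171131, g(2.5) = 0.163676
t2 = 2.500000 − 0.163676·(2.500000 − 2.600000) / (0.163676 − (-0.171131)) = 2.500000 − (-0.016368)/(0.334807) = 2.548887
g(2.548887) = 0.001973
t3 = 2.548887 − 0.001973·(2.548887 − 2.500000) / (0.001973 − 0.163676) = 2.548887 − (0.000096)/(-0.161704) = 2.549483

2.5495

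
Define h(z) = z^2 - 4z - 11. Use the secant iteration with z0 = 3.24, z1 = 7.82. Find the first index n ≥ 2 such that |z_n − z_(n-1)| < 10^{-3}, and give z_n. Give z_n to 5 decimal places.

n = 6, z_n = 5.87298

h(3.24) = -13.4624000, h(7.82) = 18.8724000
z2 = 7.8200000 − 18.8724000·(4.5800000)/(32.3348000) = 5.1468555;  |Δ| = 2.6731445
h(5.1468555) = -5.0973003
z3 = 5.1468555 − (-5.0973003)·(-2.6731445)/(-23.9697003) = 5.7153157;  |Δ| = 0.5684602
h(5.7153157) = -1.1964292
z4 = 5.7153157 − (-1.1964292)·(0.5684602)/(3.9008711) = 5.8896671;  |Δ| = 0.1743514
h(5.8896671) = 0.1295102
z5 = 5.8896671 − 0.1295102·(0.1743514)/(1.3259395) = 5.8726375;  |Δ| = 0.0170297
h(5.8726375) = -0.0026791
z6 = 5.8726375 − (-0.0026791)·(-0.0170297)/(-0.1321894) = 5.8729826;  |Δ| = 0.0003451
|z6 − z5| = 0.0003451 < 10^{-3}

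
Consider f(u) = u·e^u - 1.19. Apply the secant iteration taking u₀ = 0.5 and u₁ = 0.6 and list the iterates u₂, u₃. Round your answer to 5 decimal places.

0.63597, 0.63222

f(0.5) = -0.3656394, f(0.6) = -0.0967287
u₂ = 0.6000000 − (-0.0967287)·(0.6000000 − 0.5000000) / (-0.0967287 − (-0.3656394)) = 0.6000000 − (-0.0096729)/(0.2689106) = 0.6359706
f(0.6359706) = 0.0112559
u₃ = 0.6359706 − 0.0112559·(0.6359706 − 0.6000000) / (0.0112559 − (-0.0967287)) = 0.6359706 − (0.0004049)/(0.1079846) = 0.6322211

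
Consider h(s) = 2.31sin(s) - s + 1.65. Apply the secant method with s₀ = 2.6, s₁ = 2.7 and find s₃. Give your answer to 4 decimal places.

h(2.6) = 0.240808, h(2.7) = -0.062752
s₂ = 2.700000 − (-0.062752)·(2.700000 − 2.600000) / (-0.062752 − 0.240808) = 2.700000 − (-0.006275)/(-0.303561) = 2.679328
h(2.679328) = 0.000877
s₃ = 2.679328 − 0.000877·(2.679328 − 2.700000) / (0.000877 − (-0.062752)) = 2.679328 − (-0.000018)/(0.063630) = 2.679613

2.6796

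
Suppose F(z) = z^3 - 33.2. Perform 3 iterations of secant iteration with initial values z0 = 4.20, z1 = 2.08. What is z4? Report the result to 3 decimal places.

F(4.20) = 40.88800, F(2.08) = -24.20109
z2 = 2.08000 − (-24.20109)·(2.08000 − 4.20000) / (-24.20109 − 40.88800) = 2.08000 − (51.30631)/(-65.08909) = 2.86825
F(2.86825) = -9.60338
z3 = 2.86825 − (-9.60338)·(2.86825 − 2.08000) / (-9.60338 − (-24.20109)) = 2.86825 − (-7.56984)/(14.59771) = 3.38681
F(3.38681) = 5.64837
z4 = 3.38681 − 5.64837·(3.38681 − 2.86825) / (5.64837 − (-9.60338)) = 3.38681 − (2.92904)/(15.25175) = 3.19476

3.195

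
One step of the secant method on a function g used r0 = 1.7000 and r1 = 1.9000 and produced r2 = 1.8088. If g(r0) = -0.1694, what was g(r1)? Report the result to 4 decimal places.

0.1420

The secant line through (1.7000, -0.1694) and (1.9000, g(r1)) crosses zero at r2 = 1.8088.
So (1.7000, -0.1694), (1.9000, g(r1)), (1.8088, 0) are collinear:
g(r1) = -0.1694 · (1.9000 − 1.8088) / (1.7000 − 1.8088) = -0.1694 · (0.091200)/(-0.108800) = 0.141997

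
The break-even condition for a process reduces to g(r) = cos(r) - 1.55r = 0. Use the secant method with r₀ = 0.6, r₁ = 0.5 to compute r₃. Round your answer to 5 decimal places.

g(0.6) = -0.1046644, g(0.5) = 0.1025826
r₂ = 0.5000000 − 0.1025826·(0.5000000 − 0.6000000) / (0.1025826 − (-0.1046644)) = 0.5000000 − (-0.0102583)/(0.2072469) = 0.5494977
g(0.5494977) = 0.0010654
r₃ = 0.5494977 − 0.0010654·(0.5494977 − 0.5000000) / (0.0010654 − 0.1025826) = 0.5494977 − (0.0000527)/(-0.1015171) = 0.5500172

0.55002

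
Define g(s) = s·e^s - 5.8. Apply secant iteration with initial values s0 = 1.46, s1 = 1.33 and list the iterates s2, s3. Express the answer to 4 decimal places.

g(1.46) = 0.486701, g(1.33) = -0.771212
s2 = 1.330000 − (-0.771212)·(1.330000 − 1.460000) / (-0.771212 − 0.486701) = 1.330000 − (0.100258)/(-1.257913) = 1.409702
g(1.409702) = -0.027649
s3 = 1.409702 − (-0.027649)·(1.409702 − 1.330000) / (-0.027649 − (-0.771212)) = 1.409702 − (-0.002204)/(0.743564) = 1.412665

1.4097, 1.4127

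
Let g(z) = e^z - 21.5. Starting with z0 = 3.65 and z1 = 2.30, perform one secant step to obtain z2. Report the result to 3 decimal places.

2.846

g(3.65) = 16.97467, g(2.30) = -11.52582
z2 = 2.30000 − (-11.52582)·(2.30000 − 3.65000) / (-11.52582 − 16.97467) = 2.30000 − (15.55985)/(-28.50048) = 2.84595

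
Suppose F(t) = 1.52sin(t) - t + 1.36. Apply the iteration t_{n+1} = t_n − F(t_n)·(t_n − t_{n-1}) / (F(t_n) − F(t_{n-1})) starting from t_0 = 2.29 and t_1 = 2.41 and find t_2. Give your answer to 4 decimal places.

2.3933

F(2.29) = 0.213542, F(2.41) = -0.034555
t_2 = 2.410000 − (-0.034555)·(2.410000 − 2.290000) / (-0.034555 − 0.213542) = 2.410000 − (-0.004147)/(-0.248098) = 2.393286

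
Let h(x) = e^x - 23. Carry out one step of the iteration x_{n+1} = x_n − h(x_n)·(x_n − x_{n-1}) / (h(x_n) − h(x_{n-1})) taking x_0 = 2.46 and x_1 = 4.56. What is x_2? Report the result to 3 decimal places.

h(2.46) = -11.29519, h(4.56) = 72.58348
x_2 = 4.56000 − 72.58348·(4.56000 − 2.46000) / (72.58348 − (-11.29519)) = 4.56000 − (152.42531)/(83.87867) = 2.74279

2.743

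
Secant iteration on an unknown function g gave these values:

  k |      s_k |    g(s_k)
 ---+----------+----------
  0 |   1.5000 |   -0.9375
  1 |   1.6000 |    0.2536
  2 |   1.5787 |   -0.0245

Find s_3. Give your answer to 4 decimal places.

1.5806

s_3 = 1.5787 − (-0.0245)·(1.5787 − 1.6000) / (-0.0245 − 0.2536)
   = 1.5787 − (0.000522)/(-0.278100) = 1.580576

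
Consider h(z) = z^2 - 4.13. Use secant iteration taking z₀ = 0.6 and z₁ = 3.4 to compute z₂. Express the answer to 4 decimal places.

h(0.6) = -3.770000, h(3.4) = 7.430000
z₂ = 3.400000 − 7.430000·(3.400000 − 0.600000) / (7.430000 − (-3.770000)) = 3.400000 − (20.804000)/(11.200000) = 1.542500

1.5425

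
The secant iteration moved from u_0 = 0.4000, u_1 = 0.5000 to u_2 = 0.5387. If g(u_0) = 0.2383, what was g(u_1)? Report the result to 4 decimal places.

The secant line through (0.4000, 0.2383) and (0.5000, g(u_1)) crosses zero at u_2 = 0.5387.
So (0.4000, 0.2383), (0.5000, g(u_1)), (0.5387, 0) are collinear:
g(u_1) = 0.2383 · (0.5000 − 0.5387) / (0.4000 − 0.5387) = 0.2383 · (-0.038700)/(-0.138700) = 0.066490

0.0665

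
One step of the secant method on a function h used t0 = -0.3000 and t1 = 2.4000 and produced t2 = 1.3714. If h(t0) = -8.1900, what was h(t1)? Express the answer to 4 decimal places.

The secant line through (-0.3000, -8.1900) and (2.4000, h(t1)) crosses zero at t2 = 1.3714.
So (-0.3000, -8.1900), (2.4000, h(t1)), (1.3714, 0) are collinear:
h(t1) = -8.1900 · (2.4000 − 1.3714) / (-0.3000 − 1.3714) = -8.1900 · (1.028600)/(-1.671400) = 5.040226

5.0402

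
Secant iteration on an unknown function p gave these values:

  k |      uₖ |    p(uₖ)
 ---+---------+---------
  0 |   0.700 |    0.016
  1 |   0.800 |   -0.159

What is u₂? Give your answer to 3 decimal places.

u₂ = 0.800 − (-0.159)·(0.800 − 0.700) / (-0.159 − 0.016)
   = 0.800 − (-0.01590)/(-0.17500) = 0.70914

0.709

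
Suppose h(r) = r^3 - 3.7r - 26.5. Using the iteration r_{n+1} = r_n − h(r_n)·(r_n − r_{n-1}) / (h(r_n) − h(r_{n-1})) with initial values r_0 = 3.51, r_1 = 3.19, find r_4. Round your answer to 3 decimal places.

3.393

h(3.51) = 3.75655, h(3.19) = -5.84124
r_2 = 3.19000 − (-5.84124)·(3.19000 − 3.51000) / (-5.84124 − 3.75655) = 3.19000 − (1.86920)/(-9.59779) = 3.38475
h(3.38475) = -0.24599
r_3 = 3.38475 − (-0.24599)·(3.38475 − 3.19000) / (-0.24599 − (-5.84124)) = 3.38475 − (-0.04791)/(5.59525) = 3.39331
h(3.39331) = 0.01735
r_4 = 3.39331 − 0.01735·(3.39331 − 3.38475) / (0.01735 − (-0.24599)) = 3.39331 − (0.00015)/(0.26334) = 3.39275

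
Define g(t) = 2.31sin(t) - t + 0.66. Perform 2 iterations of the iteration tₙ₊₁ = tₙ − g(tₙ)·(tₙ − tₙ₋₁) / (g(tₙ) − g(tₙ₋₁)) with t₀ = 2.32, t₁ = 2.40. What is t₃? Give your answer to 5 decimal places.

2.33217

g(2.32) = 0.0314546, g(2.40) = -0.1796801
t₂ = 2.4000000 − (-0.1796801)·(2.4000000 − 2.3200000) / (-0.1796801 − 0.0314546) = 2.4000000 − (-0.0143744)/(-0.2111347) = 2.3319183
g(2.3319183) = 0.0006663
t₃ = 2.3319183 − 0.0006663·(2.3319183 − 2.4000000) / (0.0006663 − (-0.1796801)) = 2.3319183 − (-0.0000454)/(0.1803463) = 2.3321698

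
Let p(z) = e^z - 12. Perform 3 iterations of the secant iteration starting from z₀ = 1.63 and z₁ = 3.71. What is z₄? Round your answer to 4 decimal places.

2.5442

p(1.63) = -6.896125, p(3.71) = 28.853807
z₂ = 3.710000 − 28.853807·(3.710000 − 1.630000) / (28.853807 − (-6.896125)) = 3.710000 − (60.015918)/(35.749932) = 2.031230
p(2.031230) = -4.376544
z₃ = 2.031230 − (-4.376544)·(2.031230 − 3.710000) / (-4.376544 − 28.853807) = 2.031230 − (7.347211)/(-33.230350) = 2.252329
p(2.252329) = -2.490139
z₄ = 2.252329 − (-2.490139)·(2.252329 − 2.031230) / (-2.490139 − (-4.376544)) = 2.252329 − (-0.550568)/(1.886405) = 2.544190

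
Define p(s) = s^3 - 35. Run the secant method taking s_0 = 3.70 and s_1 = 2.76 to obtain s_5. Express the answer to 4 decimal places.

3.2711

p(3.70) = 15.653000, p(2.76) = -13.975424
s_2 = 2.760000 − (-13.975424)·(2.760000 − 3.700000) / (-13.975424 − 15.653000) = 2.760000 − (13.136899)/(-29.628424) = 3.203388
p(3.203388) = -2.127799
s_3 = 3.203388 − (-2.127799)·(3.203388 − 2.760000) / (-2.127799 − (-13.975424)) = 3.203388 − (-0.943441)/(11.847625) = 3.283020
p(3.283020) = 0.385101
s_4 = 3.283020 − 0.385101·(3.283020 − 3.203388) / (0.385101 − (-2.127799)) = 3.283020 − (0.030666)/(2.512900) = 3.270816
p(3.270816) = -0.008029
s_5 = 3.270816 − (-0.008029)·(3.270816 − 3.283020) / (-0.008029 − 0.385101) = 3.270816 − (0.000098)/(-0.393130) = 3.271065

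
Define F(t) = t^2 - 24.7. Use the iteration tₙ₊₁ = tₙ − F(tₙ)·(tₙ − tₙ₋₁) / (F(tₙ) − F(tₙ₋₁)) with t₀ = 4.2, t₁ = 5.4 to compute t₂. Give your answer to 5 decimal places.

4.93542

F(4.2) = -7.0600000, F(5.4) = 4.4600000
t₂ = 5.4000000 − 4.4600000·(5.4000000 − 4.2000000) / (4.4600000 − (-7.0600000)) = 5.4000000 − (5.3520000)/(11.5200000) = 4.9354167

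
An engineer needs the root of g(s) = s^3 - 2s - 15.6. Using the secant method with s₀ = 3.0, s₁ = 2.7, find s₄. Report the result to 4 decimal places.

2.7646

g(3.0) = 5.400000, g(2.7) = -1.317000
s₂ = 2.700000 − (-1.317000)·(2.700000 − 3.000000) / (-1.317000 − 5.400000) = 2.700000 − (0.395100)/(-6.717000) = 2.758821
g(2.758821) = -0.120000
s₃ = 2.758821 − (-0.120000)·(2.758821 − 2.700000) / (-0.120000 − (-1.317000)) = 2.758821 − (-0.007059)/(1.197000) = 2.764718
g(2.764718) = 0.003138
s₄ = 2.764718 − 0.003138·(2.764718 − 2.758821) / (0.003138 − (-0.120000)) = 2.764718 − (0.000019)/(0.123138) = 2.764567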